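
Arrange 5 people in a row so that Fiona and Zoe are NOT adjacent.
Total - adjacent = 5! - (5-1)!×2 = 120 - 48 = 72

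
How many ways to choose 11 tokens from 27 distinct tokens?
C(27,11) = 27!/(11!×16!) = 13037895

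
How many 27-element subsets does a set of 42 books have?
C(42,27) = 42!/(27!×15!) = 98672427616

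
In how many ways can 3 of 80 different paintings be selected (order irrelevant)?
C(80,3) = 80!/(3!×77!) = 82160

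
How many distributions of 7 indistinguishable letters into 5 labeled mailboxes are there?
C(7+5-1, 5-1) = C(11, 4) = 330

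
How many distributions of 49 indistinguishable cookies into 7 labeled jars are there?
C(49+7-1, 7-1) = C(55, 6) = 28989675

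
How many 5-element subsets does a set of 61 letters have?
C(61,5) = 61!/(5!×56!) = 5949147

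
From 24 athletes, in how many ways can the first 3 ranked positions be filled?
P(24,3) = 24!/(24-3)! = 12144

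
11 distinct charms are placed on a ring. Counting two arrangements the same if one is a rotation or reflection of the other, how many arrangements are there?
(11-1)!/2 = 3628800/2 = 1814400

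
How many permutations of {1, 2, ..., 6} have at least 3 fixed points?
Exactly j fixed points: C(6,j)·!(6-j); sum over j ≥ 3 (derangement numbers via !m = (m-1)·(!(m-1) + !(m-2)): !0..!3 = 1, 0, 1, 2). Σ_{j=3}^{6} C(6,j)·!(6-j) = C(6,3)·!3 + C(6,4)·!2 + C(6,5)·!1 + C(6,6)·!0 = 20·2 + 15·1 + 6·0 + 1·1 = 56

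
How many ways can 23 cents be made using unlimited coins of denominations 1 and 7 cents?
Coefficient of x^23 in 1/(1-x^1) · 1/(1-x^7). Use j coins of 7 for j = 0..⌊23/7⌋ = 3, the rest in 1s: 3 + 1 = 4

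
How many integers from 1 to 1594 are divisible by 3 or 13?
⌊1594/3⌋ + ⌊1594/13⌋ - ⌊1594/39⌋ = 531 + 122 - 40 = 613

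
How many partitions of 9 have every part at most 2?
Let r_j(i) = number of partitions of i into parts ≤ j, for i = 0..9. r_1(i) = 1 for all i; r_j(i) = r_{j-1}(i) + r_j(i-j). Rows j = 2..2: ≤2: 1 1 2 2 3 3 4 4 5 5. r_2(9) = 5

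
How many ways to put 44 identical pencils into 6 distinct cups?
C(44+6-1, 6-1) = C(49, 5) = 1906884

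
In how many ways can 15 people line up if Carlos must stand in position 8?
Fix one position: (15-1)! = 87178291200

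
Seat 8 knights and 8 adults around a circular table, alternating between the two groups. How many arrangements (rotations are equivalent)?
Fix one of the knights: (8-1)! ways for the remaining knights, × 8! ways for the adults = 5040 × 40320 = 203212800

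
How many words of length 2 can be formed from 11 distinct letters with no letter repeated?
P(11,2) = 11!/(11-2)! = 110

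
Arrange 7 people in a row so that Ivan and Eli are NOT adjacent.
Total - adjacent = 7! - (7-1)!×2 = 5040 - 1440 = 3600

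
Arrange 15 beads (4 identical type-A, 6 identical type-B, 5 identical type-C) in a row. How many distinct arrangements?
15! / (4! × 6! × 5!) = 630630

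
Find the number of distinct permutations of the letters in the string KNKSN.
5! / (1! × 2! × 2!) = 30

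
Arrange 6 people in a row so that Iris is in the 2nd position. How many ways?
Fix one position: (6-1)! = 120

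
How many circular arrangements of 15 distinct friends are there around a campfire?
Circular: fix one position, arrange the rest. (15-1)! = 87178291200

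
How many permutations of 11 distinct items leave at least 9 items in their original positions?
Exactly j fixed points: C(11,j)·!(11-j); sum over j ≥ 9 (derangement numbers via !m = (m-1)·(!(m-1) + !(m-2)): !0..!2 = 1, 0, 1). Σ_{j=9}^{11} C(11,j)·!(11-j) = C(11,9)·!2 + C(11,10)·!1 + C(11,11)·!0 = 55·1 + 11·0 + 1·1 = 56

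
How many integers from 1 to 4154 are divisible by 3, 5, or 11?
⌊4154/3⌋+⌊4154/5⌋+⌊4154/11⌋ - ⌊4154/15⌋-⌊4154/33⌋-⌊4154/55⌋ + ⌊4154/165⌋ = 1384+830+377 - 276-125-75 + 25 = 2140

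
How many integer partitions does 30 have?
Pentagonal recurrence p(n) = p(n-1) + p(n-2) - p(n-5) - p(n-7) + p(n-12) + p(n-15) - ... gives p(0..29) = 1, 1, 2, 3, 5, 7, 11, 15, 22, 30, 42, 56, 77, 101, 135, 176, 231, 297, 385, 490, 627, 792, 1002, 1255, 1575, 1958, 2436, 3010, 3718, 4565. p(30) = p(29) + p(28) - p(25) - p(23) + p(18) + p(15) - p(8) - p(4) = 4565 + 3718 - 1958 - 1255 + 385 + 176 - 22 - 5 = 5604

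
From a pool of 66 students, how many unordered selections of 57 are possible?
C(66,57) = 66!/(57!×9!) = 37014131440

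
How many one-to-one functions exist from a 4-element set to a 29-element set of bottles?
P(29,4) = 29!/(29-4)! = 570024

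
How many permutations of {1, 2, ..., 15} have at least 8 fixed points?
Exactly j fixed points: C(15,j)·!(15-j); sum over j ≥ 8 (derangement numbers via !m = (m-1)·(!(m-1) + !(m-2)): !0..!7 = 1, 0, 1, 2, 9, 44, 265, 1854). Σ_{j=8}^{15} C(15,j)·!(15-j) = C(15,8)·!7 + C(15,9)·!6 + C(15,10)·!5 + C(15,11)·!4 + C(15,12)·!3 + C(15,13)·!2 + C(15,14)·!1 + C(15,15)·!0 = 6435·1854 + 5005·265 + 3003·44 + 1365·9 + 455·2 + 105·1 + 15·0 + 1·1 = 13402248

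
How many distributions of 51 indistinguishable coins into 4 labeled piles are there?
C(51+4-1, 4-1) = C(54, 3) = 24804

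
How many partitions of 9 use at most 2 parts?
By conjugation, equals partitions of 9 into parts ≤ 2. Let r_j(i) = number of partitions of i into parts ≤ j, for i = 0..9. r_1(i) = 1 for all i; r_j(i) = r_{j-1}(i) + r_j(i-j). Rows j = 2..2: ≤2: 1 1 2 2 3 3 4 4 5 5. r_2(9) = 5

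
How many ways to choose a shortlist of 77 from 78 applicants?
C(78,77) = 78!/(77!×1!) = 78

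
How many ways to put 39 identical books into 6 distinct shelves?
C(39+6-1, 6-1) = C(44, 5) = 1086008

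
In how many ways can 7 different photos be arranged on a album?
7! = 5040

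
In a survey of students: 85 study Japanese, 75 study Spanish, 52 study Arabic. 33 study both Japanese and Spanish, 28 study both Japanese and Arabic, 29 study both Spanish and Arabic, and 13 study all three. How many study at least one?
|A∪B∪C| = 85+75+52-33-28-29+13 = 135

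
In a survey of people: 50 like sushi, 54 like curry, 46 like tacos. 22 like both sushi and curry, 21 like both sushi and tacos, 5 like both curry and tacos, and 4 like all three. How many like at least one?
|A∪B∪C| = 50+54+46-22-21-5+4 = 106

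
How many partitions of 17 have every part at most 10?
Let r_j(i) = number of partitions of i into parts ≤ j, for i = 0..17. r_1(i) = 1 for all i; r_j(i) = r_{j-1}(i) + r_j(i-j). Rows j = 2..10: ≤2: 1 1 2 2 3 3 4 4 5 5 6 6 7 7 8 8 9 9; ≤3: 1 1 2 3 4 5 7 8 10 12 14 16 19 21 24 27 30 33; ≤4: 1 1 2 3 5 6 9 11 15 18 23 27 34 39 47 54 64 72; ≤5: 1 1 2 3 5 7 10 13 18 23 30 37 47 57 70 84 101 119; ≤6: 1 1 2 3 5 7 11 14 20 26 35 44 58 71 90 110 136 163; ≤7: 1 1 2 3 5 7 11 15 21 28 38 49 65 82 105 131 164 201; ≤8: 1 1 2 3 5 7 11 15 22 29 40 52 70 89 116 146 186 230; ≤9: 1 1 2 3 5 7 11 15 22 30 41 54 73 94 123 157 201 252; ≤10: 1 1 2 3 5 7 11 15 22 30 42 55 75 97 128 164 212 267. r_10(17) = 267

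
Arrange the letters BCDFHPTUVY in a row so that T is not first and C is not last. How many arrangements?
By inclusion-exclusion: 10! - 2×(10-1)! + (10-2)! = 3628800 - 725760 + 40320 = 2943360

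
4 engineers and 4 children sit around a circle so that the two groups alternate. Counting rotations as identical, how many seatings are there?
Fix one of the engineers: (4-1)! ways for the remaining engineers, × 4! ways for the children = 6 × 24 = 144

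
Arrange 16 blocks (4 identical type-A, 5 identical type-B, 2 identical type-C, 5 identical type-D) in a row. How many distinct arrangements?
16! / (4! × 5! × 2! × 5!) = 30270240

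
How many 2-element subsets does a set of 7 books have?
C(7,2) = 7!/(2!×5!) = 21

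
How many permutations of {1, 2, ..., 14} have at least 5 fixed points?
Exactly j fixed points: C(14,j)·!(14-j); sum over j ≥ 5 (derangement numbers via !m = (m-1)·(!(m-1) + !(m-2)): !0..!9 = 1, 0, 1, 2, 9, 44, 265, 1854, 14833, 133496). Σ_{j=5}^{14} C(14,j)·!(14-j) = C(14,5)·!9 + C(14,6)·!8 + C(14,7)·!7 + C(14,8)·!6 + C(14,9)·!5 + C(14,10)·!4 + C(14,11)·!3 + C(14,12)·!2 + C(14,13)·!1 + C(14,14)·!0 = 2002·133496 + 3003·14833 + 3432·1854 + 3003·265 + 2002·44 + 1001·9 + 364·2 + 91·1 + 14·0 + 1·1 = 319059131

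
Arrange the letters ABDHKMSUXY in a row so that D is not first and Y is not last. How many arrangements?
By inclusion-exclusion: 10! - 2×(10-1)! + (10-2)! = 3628800 - 725760 + 40320 = 2943360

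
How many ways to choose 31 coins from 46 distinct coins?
C(46,31) = 46!/(31!×15!) = 511738760544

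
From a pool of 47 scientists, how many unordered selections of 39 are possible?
C(47,39) = 47!/(39!×8!) = 314457495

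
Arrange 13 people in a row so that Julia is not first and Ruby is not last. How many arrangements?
By inclusion-exclusion: 13! - 2×(13-1)! + (13-2)! = 6227020800 - 958003200 + 39916800 = 5308934400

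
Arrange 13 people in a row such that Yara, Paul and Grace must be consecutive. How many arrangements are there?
Treat the 3 as one block: (13-3+1)! × 3! = 39916800 × 6 = 239500800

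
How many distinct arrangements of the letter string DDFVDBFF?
8! / (3! × 3! × 1! × 1!) = 1120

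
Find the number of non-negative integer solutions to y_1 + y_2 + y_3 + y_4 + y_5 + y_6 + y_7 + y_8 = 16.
C(16+8-1, 8-1) = C(23, 7) = 245157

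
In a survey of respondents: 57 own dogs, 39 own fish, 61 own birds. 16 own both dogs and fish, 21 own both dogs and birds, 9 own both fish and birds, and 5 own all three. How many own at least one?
|A∪B∪C| = 57+39+61-16-21-9+5 = 116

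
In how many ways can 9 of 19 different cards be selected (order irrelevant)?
C(19,9) = 19!/(9!×10!) = 92378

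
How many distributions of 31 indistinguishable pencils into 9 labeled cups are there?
C(31+9-1, 9-1) = C(39, 8) = 61523748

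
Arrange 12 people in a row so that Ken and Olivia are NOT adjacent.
Total - adjacent = 12! - (12-1)!×2 = 479001600 - 79833600 = 399168000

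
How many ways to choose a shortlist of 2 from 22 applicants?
C(22,2) = 22!/(2!×20!) = 231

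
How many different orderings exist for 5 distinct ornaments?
5! = 120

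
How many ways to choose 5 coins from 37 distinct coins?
C(37,5) = 37!/(5!×32!) = 435897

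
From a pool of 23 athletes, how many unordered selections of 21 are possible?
C(23,21) = 23!/(21!×2!) = 253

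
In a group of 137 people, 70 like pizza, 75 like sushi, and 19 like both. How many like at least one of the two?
|A∪B| = |A| + |B| - |A∩B| = 70 + 75 - 19 = 126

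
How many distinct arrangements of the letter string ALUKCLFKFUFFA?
13! / (2! × 2! × 1! × 4! × 2! × 2!) = 16216200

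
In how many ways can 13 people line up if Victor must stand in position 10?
Fix one position: (13-1)! = 479001600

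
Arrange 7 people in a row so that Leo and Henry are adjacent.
Treat as block: (7-1)! × 2! = 720 × 2 = 1440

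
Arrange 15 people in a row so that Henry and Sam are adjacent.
Treat as block: (15-1)! × 2! = 87178291200 × 2 = 174356582400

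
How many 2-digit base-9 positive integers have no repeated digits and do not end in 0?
Last digit: 8 nonzero choices. First digit: 7 (nonzero, ≠last). Middle 0: P(7,0) = 1. Total = 56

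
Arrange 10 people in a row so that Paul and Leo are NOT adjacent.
Total - adjacent = 10! - (10-1)!×2 = 3628800 - 725760 = 2903040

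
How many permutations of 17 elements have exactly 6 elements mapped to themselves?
Choose the 6 fixed points C(17,6) = 12376, derange the rest: !11 = Σ_{j=0}^{11} (-1)^j·11!/j! = 39916800 - 39916800 + 19958400 - 6652800 + 1663200 - 332640 + 55440 - 7920 + 990 - 110 + 11 - 1 = 14684570. Product = 12376 × 14684570 = 181736238320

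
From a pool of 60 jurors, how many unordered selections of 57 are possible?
C(60,57) = 60!/(57!×3!) = 34220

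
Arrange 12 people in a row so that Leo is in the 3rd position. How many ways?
Fix one position: (12-1)! = 39916800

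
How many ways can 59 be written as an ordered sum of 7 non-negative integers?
C(59+7-1, 7-1) = C(65, 6) = 82598880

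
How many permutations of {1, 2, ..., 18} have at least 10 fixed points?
Exactly j fixed points: C(18,j)·!(18-j); sum over j ≥ 10 (derangement numbers via !m = (m-1)·(!(m-1) + !(m-2)): !0..!8 = 1, 0, 1, 2, 9, 44, 265, 1854, 14833). Σ_{j=10}^{18} C(18,j)·!(18-j) = C(18,10)·!8 + C(18,11)·!7 + C(18,12)·!6 + C(18,13)·!5 + C(18,14)·!4 + C(18,15)·!3 + C(18,16)·!2 + C(18,17)·!1 + C(18,18)·!0 = 43758·14833 + 31824·1854 + 18564·265 + 8568·44 + 3060·9 + 816·2 + 153·1 + 18·0 + 1·1 = 713389888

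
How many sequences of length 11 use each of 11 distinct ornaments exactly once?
11! = 39916800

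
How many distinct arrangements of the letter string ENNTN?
5! / (1! × 3! × 1!) = 20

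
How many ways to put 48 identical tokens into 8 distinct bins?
C(48+8-1, 8-1) = C(55, 7) = 202927725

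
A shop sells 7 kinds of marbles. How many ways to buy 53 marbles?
C(53+7-1, 7-1) = C(59, 6) = 45057474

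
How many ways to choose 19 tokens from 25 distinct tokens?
C(25,19) = 25!/(19!×6!) = 177100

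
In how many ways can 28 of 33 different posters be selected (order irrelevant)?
C(33,28) = 33!/(28!×5!) = 237336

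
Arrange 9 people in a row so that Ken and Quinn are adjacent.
Treat as block: (9-1)! × 2! = 40320 × 2 = 80640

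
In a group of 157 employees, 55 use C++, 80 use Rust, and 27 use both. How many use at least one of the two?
|A∪B| = |A| + |B| - |A∩B| = 55 + 80 - 27 = 108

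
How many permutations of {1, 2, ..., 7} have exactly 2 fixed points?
Choose the 2 fixed points C(7,2) = 21, derange the rest: !5 = Σ_{j=0}^{5} (-1)^j·5!/j! = 120 - 120 + 60 - 20 + 5 - 1 = 44. Product = 21 × 44 = 924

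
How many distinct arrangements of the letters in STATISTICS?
10! / (3! × 3! × 1! × 2! × 1!) = 50400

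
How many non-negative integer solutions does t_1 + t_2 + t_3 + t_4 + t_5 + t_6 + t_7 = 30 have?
C(30+7-1, 7-1) = C(36, 6) = 1947792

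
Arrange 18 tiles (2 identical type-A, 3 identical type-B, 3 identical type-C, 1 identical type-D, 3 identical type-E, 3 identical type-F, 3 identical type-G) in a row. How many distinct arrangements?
18! / (2! × 3! × 3! × 1! × 3! × 3! × 3!) = 411675264000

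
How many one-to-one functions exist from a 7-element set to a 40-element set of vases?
P(40,7) = 40!/(40-7)! = 93963542400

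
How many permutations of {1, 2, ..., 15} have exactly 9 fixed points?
Choose the 9 fixed points C(15,9) = 5005, derange the rest: !6 = Σ_{j=0}^{6} (-1)^j·6!/j! = 720 - 720 + 360 - 120 + 30 - 6 + 1 = 265. Product = 5005 × 265 = 1326325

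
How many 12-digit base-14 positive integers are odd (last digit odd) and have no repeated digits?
Last∈{1,3,5,7,9,11,13}. Last=0: 0. Last nonzero: 7×12×P(12,10) = 20118067200. Total = 20118067200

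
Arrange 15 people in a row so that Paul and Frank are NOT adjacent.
Total - adjacent = 15! - (15-1)!×2 = 1307674368000 - 174356582400 = 1133317785600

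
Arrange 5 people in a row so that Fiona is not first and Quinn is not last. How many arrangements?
By inclusion-exclusion: 5! - 2×(5-1)! + (5-2)! = 120 - 48 + 6 = 78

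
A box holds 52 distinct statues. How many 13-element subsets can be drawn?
C(52,13) = 52!/(13!×39!) = 635013559600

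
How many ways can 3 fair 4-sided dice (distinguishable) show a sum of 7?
Coefficient of x^7 in (x + x² + ... + x^4)^3. By inclusion-exclusion on dice exceeding 4: Σ_j (-1)^j C(3,j)·C(7-1-4j, 2) = C(3,0)·C(6,2) - C(3,1)·C(2,2) = 1·15 - 3·1 = 12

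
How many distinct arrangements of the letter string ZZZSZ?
5! / (1! × 4!) = 5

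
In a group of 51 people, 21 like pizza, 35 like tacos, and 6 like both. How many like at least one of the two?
|A∪B| = |A| + |B| - |A∩B| = 21 + 35 - 6 = 50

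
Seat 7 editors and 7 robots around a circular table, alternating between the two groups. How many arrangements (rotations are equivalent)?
Fix one of the editors: (7-1)! ways for the remaining editors, × 7! ways for the robots = 720 × 5040 = 3628800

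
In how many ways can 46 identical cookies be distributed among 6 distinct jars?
C(46+6-1, 6-1) = C(51, 5) = 2349060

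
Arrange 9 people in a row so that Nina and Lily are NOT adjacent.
Total - adjacent = 9! - (9-1)!×2 = 362880 - 80640 = 282240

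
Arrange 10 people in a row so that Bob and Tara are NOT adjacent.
Total - adjacent = 10! - (10-1)!×2 = 3628800 - 725760 = 2903040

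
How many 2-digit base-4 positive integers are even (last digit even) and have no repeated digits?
Last∈{0,2}. Last=0: 3. Last nonzero: 1×2×P(2,0) = 2. Total = 5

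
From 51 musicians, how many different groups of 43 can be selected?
C(51,43) = 51!/(43!×8!) = 636763050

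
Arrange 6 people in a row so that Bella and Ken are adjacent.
Treat as block: (6-1)! × 2! = 120 × 2 = 240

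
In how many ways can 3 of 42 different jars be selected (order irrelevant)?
C(42,3) = 42!/(3!×39!) = 11480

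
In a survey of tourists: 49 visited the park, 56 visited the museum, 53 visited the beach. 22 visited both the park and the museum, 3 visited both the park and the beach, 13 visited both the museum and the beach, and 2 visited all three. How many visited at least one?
|A∪B∪C| = 49+56+53-22-3-13+2 = 122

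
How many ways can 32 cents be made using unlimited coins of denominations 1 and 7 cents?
Coefficient of x^32 in 1/(1-x^1) · 1/(1-x^7). Use j coins of 7 for j = 0..⌊32/7⌋ = 4, the rest in 1s: 4 + 1 = 5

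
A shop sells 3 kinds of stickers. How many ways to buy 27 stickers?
C(27+3-1, 3-1) = C(29, 2) = 406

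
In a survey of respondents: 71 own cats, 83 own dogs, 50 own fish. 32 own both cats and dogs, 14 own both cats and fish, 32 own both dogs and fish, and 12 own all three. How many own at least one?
|A∪B∪C| = 71+83+50-32-14-32+12 = 138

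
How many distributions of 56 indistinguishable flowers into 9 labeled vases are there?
C(56+9-1, 9-1) = C(64, 8) = 4426165368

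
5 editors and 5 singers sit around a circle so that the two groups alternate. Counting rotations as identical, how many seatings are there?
Fix one of the editors: (5-1)! ways for the remaining editors, × 5! ways for the singers = 24 × 120 = 2880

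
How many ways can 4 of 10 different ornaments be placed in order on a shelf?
P(10,4) = 10!/(10-4)! = 5040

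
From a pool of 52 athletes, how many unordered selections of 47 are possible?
C(52,47) = 52!/(47!×5!) = 2598960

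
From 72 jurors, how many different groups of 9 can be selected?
C(72,9) = 72!/(9!×63!) = 85113005120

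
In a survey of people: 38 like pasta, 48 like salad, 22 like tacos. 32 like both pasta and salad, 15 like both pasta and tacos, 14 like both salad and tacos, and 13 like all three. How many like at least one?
|A∪B∪C| = 38+48+22-32-15-14+13 = 60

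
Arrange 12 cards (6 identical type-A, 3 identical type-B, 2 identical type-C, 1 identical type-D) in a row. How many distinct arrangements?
12! / (6! × 3! × 2! × 1!) = 55440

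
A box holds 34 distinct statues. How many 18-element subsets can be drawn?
C(34,18) = 34!/(18!×16!) = 2203961430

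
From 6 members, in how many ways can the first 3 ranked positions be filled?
P(6,3) = 6!/(6-3)! = 120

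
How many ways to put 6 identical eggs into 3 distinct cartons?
C(6+3-1, 3-1) = C(8, 2) = 28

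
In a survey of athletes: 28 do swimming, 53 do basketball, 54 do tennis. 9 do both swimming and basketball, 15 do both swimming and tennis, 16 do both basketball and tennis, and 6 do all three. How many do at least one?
|A∪B∪C| = 28+53+54-9-15-16+6 = 101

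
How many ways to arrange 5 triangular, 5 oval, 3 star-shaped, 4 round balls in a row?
17! / (5! × 5! × 3! × 4!) = 171531360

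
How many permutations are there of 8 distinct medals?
8! = 40320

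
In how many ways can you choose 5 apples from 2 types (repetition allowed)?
C(5+2-1, 2-1) = C(6, 1) = 6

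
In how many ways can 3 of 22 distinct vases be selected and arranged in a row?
P(22,3) = 22!/(22-3)! = 9240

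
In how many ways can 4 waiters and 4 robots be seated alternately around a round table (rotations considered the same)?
Fix one of the waiters: (4-1)! ways for the remaining waiters, × 4! ways for the robots = 6 × 24 = 144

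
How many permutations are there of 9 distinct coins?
9! = 362880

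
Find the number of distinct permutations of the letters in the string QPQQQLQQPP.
10! / (3! × 1! × 6!) = 840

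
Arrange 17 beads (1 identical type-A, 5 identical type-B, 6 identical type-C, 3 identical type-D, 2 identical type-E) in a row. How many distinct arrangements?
17! / (1! × 5! × 6! × 3! × 2!) = 343062720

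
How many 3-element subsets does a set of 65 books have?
C(65,3) = 65!/(3!×62!) = 43680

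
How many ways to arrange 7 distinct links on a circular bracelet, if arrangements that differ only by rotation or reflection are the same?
(7-1)!/2 = 720/2 = 360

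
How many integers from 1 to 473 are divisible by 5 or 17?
⌊473/5⌋ + ⌊473/17⌋ - ⌊473/85⌋ = 94 + 27 - 5 = 116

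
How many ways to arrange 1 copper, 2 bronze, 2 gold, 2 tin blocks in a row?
7! / (1! × 2! × 2! × 2!) = 630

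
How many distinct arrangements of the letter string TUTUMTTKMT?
10! / (5! × 2! × 1! × 2!) = 7560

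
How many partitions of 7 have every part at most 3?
Let r_j(i) = number of partitions of i into parts ≤ j, for i = 0..7. r_1(i) = 1 for all i; r_j(i) = r_{j-1}(i) + r_j(i-j). Rows j = 2..3: ≤2: 1 1 2 2 3 3 4 4; ≤3: 1 1 2 3 4 5 7 8. r_3(7) = 8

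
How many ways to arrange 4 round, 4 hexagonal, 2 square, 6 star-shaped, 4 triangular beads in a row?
20! / (4! × 4! × 2! × 6! × 4!) = 122216094000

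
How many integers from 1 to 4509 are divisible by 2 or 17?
⌊4509/2⌋ + ⌊4509/17⌋ - ⌊4509/34⌋ = 2254 + 265 - 132 = 2387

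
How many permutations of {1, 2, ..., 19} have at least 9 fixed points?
Exactly j fixed points: C(19,j)·!(19-j); sum over j ≥ 9 (derangement numbers via !m = (m-1)·(!(m-1) + !(m-2)): !0..!10 = 1, 0, 1, 2, 9, 44, 265, 1854, 14833, 133496, 1334961). Σ_{j=9}^{19} C(19,j)·!(19-j) = C(19,9)·!10 + C(19,10)·!9 + C(19,11)·!8 + C(19,12)·!7 + C(19,13)·!6 + C(19,14)·!5 + C(19,15)·!4 + C(19,16)·!3 + C(19,17)·!2 + C(19,18)·!1 + C(19,19)·!0 = 92378·1334961 + 92378·133496 + 75582·14833 + 50388·1854 + 27132·265 + 11628·44 + 3876·9 + 969·2 + 171·1 + 19·0 + 1·1 = 136875386510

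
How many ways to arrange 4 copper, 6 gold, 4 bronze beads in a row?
14! / (4! × 6! × 4!) = 210210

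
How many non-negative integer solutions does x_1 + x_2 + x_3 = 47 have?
C(47+3-1, 3-1) = C(49, 2) = 1176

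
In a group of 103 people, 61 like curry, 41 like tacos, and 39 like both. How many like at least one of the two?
|A∪B| = |A| + |B| - |A∩B| = 61 + 41 - 39 = 63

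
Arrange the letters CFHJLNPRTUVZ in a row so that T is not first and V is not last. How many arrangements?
By inclusion-exclusion: 12! - 2×(12-1)! + (12-2)! = 479001600 - 79833600 + 3628800 = 402796800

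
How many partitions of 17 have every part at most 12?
Let r_j(i) = number of partitions of i into parts ≤ j, for i = 0..17. r_1(i) = 1 for all i; r_j(i) = r_{j-1}(i) + r_j(i-j). Rows j = 2..12: ≤2: 1 1 2 2 3 3 4 4 5 5 6 6 7 7 8 8 9 9; ≤3: 1 1 2 3 4 5 7 8 10 12 14 16 19 21 24 27 30 33; ≤4: 1 1 2 3 5 6 9 11 15 18 23 27 34 39 47 54 64 72; ≤5: 1 1 2 3 5 7 10 13 18 23 30 37 47 57 70 84 101 119; ≤6: 1 1 2 3 5 7 11 14 20 26 35 44 58 71 90 110 136 163; ≤7: 1 1 2 3 5 7 11 15 21 28 38 49 65 82 105 131 164 201; ≤8: 1 1 2 3 5 7 11 15 22 29 40 52 70 89 116 146 186 230; ≤9: 1 1 2 3 5 7 11 15 22 30 41 54 73 94 123 157 201 252; ≤10: 1 1 2 3 5 7 11 15 22 30 42 55 75 97 128 164 212 267; ≤11: 1 1 2 3 5 7 11 15 22 30 42 56 76 99 131 169 219 278; ≤12: 1 1 2 3 5 7 11 15 22 30 42 56 77 100 133 172 224 285. r_12(17) = 285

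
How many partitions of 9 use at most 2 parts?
By conjugation, equals partitions of 9 into parts ≤ 2. Let r_j(i) = number of partitions of i into parts ≤ j, for i = 0..9. r_1(i) = 1 for all i; r_j(i) = r_{j-1}(i) + r_j(i-j). Rows j = 2..2: ≤2: 1 1 2 2 3 3 4 4 5 5. r_2(9) = 5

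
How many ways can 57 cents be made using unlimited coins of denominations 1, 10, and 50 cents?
Coefficient of x^57 in 1/(1-x^1) · 1/(1-x^10) · 1/(1-x^50). Case on j = number of 50-cent coins (j = 0..1); remainder r = 57 - 50j is made from {1,10} in ⌊r/10⌋+1 ways. r = 57, 7 → 6 + 1 = 7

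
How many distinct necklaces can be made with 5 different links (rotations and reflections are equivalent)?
(5-1)!/2 = 24/2 = 12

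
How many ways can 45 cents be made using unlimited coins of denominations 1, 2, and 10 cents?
Coefficient of x^45 in 1/(1-x^1) · 1/(1-x^2) · 1/(1-x^10). Case on j = number of 10-cent coins (j = 0..4); remainder r = 45 - 10j is made from {1,2} in ⌊r/2⌋+1 ways. r = 45, 35, 25, 15, 5 → 23 + 18 + 13 + 8 + 3 = 65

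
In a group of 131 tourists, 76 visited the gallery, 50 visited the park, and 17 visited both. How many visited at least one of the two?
|A∪B| = |A| + |B| - |A∩B| = 76 + 50 - 17 = 109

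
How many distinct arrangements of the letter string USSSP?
5! / (3! × 1! × 1!) = 20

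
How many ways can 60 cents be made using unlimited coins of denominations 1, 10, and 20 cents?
Coefficient of x^60 in 1/(1-x^1) · 1/(1-x^10) · 1/(1-x^20). Case on j = number of 20-cent coins (j = 0..3); remainder r = 60 - 20j is made from {1,10} in ⌊r/10⌋+1 ways. r = 60, 40, 20, 0 → 7 + 5 + 3 + 1 = 16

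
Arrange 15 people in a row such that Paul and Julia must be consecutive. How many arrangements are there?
Treat the 2 as one block: (15-2+1)! × 2! = 87178291200 × 2 = 174356582400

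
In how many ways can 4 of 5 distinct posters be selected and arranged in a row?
P(5,4) = 5!/(5-4)! = 120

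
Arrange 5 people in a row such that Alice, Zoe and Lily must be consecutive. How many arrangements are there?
Treat the 3 as one block: (5-3+1)! × 3! = 6 × 6 = 36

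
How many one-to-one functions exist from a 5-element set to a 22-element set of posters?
P(22,5) = 22!/(22-5)! = 3160080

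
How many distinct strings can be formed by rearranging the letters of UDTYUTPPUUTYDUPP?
16! / (5! × 2! × 2! × 3! × 4!) = 302702400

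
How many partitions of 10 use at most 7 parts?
By conjugation, equals partitions of 10 into parts ≤ 7. Let r_j(i) = number of partitions of i into parts ≤ j, for i = 0..10. r_1(i) = 1 for all i; r_j(i) = r_{j-1}(i) + r_j(i-j). Rows j = 2..7: ≤2: 1 1 2 2 3 3 4 4 5 5 6; ≤3: 1 1 2 3 4 5 7 8 10 12 14; ≤4: 1 1 2 3 5 6 9 11 15 18 23; ≤5: 1 1 2 3 5 7 10 13 18 23 30; ≤6: 1 1 2 3 5 7 11 14 20 26 35; ≤7: 1 1 2 3 5 7 11 15 21 28 38. r_7(10) = 38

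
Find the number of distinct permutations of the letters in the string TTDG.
4! / (1! × 2! × 1!) = 12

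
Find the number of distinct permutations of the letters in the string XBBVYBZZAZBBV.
13! / (5! × 1! × 1! × 3! × 2! × 1!) = 4324320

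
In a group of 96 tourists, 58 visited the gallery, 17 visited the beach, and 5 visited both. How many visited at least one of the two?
|A∪B| = |A| + |B| - |A∩B| = 58 + 17 - 5 = 70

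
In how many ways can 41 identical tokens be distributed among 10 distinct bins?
C(41+10-1, 10-1) = C(50, 9) = 2505433700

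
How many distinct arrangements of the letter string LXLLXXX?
7! / (3! × 4!) = 35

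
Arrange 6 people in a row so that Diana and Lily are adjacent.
Treat as block: (6-1)! × 2! = 120 × 2 = 240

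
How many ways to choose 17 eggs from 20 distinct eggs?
C(20,17) = 20!/(17!×3!) = 1140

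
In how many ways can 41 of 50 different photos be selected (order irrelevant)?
C(50,41) = 50!/(41!×9!) = 2505433700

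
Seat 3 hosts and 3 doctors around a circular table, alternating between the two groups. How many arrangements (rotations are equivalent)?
Fix one of the hosts: (3-1)! ways for the remaining hosts, × 3! ways for the doctors = 2 × 6 = 12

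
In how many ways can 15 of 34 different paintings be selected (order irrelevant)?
C(34,15) = 34!/(15!×19!) = 1855967520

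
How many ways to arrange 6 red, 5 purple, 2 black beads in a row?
13! / (6! × 5! × 2!) = 36036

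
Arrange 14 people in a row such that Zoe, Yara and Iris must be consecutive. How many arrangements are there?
Treat the 3 as one block: (14-3+1)! × 3! = 479001600 × 6 = 2874009600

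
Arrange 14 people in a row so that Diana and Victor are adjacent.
Treat as block: (14-1)! × 2! = 6227020800 × 2 = 12454041600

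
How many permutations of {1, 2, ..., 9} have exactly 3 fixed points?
Choose the 3 fixed points C(9,3) = 84, derange the rest: !6 = Σ_{j=0}^{6} (-1)^j·6!/j! = 720 - 720 + 360 - 120 + 30 - 6 + 1 = 265. Product = 84 × 265 = 22260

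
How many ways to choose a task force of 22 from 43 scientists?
C(43,22) = 43!/(22!×21!) = 1052049481860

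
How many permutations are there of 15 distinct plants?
15! = 1307674368000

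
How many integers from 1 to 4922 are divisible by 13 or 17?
⌊4922/13⌋ + ⌊4922/17⌋ - ⌊4922/221⌋ = 378 + 289 - 22 = 645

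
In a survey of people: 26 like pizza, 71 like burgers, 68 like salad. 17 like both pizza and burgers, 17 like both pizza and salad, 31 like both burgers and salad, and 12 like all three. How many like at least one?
|A∪B∪C| = 26+71+68-17-17-31+12 = 112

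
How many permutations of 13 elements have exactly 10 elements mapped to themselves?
Choose the 10 fixed points C(13,10) = 286, derange the rest: !3 = Σ_{j=0}^{3} (-1)^j·3!/j! = 6 - 6 + 3 - 1 = 2. Product = 286 × 2 = 572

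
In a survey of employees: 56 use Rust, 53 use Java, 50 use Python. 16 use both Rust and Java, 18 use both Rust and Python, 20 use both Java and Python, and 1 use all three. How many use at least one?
|A∪B∪C| = 56+53+50-16-18-20+1 = 106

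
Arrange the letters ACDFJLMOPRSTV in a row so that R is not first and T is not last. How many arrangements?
By inclusion-exclusion: 13! - 2×(13-1)! + (13-2)! = 6227020800 - 958003200 + 39916800 = 5308934400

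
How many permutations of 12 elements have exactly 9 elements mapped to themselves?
Choose the 9 fixed points C(12,9) = 220, derange the rest: !3 = Σ_{j=0}^{3} (-1)^j·3!/j! = 6 - 6 + 3 - 1 = 2. Product = 220 × 2 = 440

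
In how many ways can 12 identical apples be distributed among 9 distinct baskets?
C(12+9-1, 9-1) = C(20, 8) = 125970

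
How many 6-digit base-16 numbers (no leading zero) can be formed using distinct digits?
First digit: 15 choices (nonzero). Then descending: 15 × 15 × 14 × 13 × 12 × 11 = 5405400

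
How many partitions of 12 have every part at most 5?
Let r_j(i) = number of partitions of i into parts ≤ j, for i = 0..12. r_1(i) = 1 for all i; r_j(i) = r_{j-1}(i) + r_j(i-j). Rows j = 2..5: ≤2: 1 1 2 2 3 3 4 4 5 5 6 6 7; ≤3: 1 1 2 3 4 5 7 8 10 12 14 16 19; ≤4: 1 1 2 3 5 6 9 11 15 18 23 27 34; ≤5: 1 1 2 3 5 7 10 13 18 23 30 37 47. r_5(12) = 47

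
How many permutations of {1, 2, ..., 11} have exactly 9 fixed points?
Choose the 9 fixed points C(11,9) = 55, derange the rest: !2 = Σ_{j=0}^{2} (-1)^j·2!/j! = 2 - 2 + 1 = 1. Product = 55 × 1 = 55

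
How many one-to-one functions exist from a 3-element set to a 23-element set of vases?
P(23,3) = 23!/(23-3)! = 10626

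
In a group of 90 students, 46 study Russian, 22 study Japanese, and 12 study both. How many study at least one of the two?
|A∪B| = |A| + |B| - |A∩B| = 46 + 22 - 12 = 56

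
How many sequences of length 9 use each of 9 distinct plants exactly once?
9! = 362880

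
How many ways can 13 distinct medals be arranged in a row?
13! = 6227020800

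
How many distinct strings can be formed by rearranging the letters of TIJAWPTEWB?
10! / (1! × 1! × 1! × 1! × 1! × 2! × 1! × 2!) = 907200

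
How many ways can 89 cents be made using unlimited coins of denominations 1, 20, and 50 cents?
Coefficient of x^89 in 1/(1-x^1) · 1/(1-x^20) · 1/(1-x^50). Case on j = number of 50-cent coins (j = 0..1); remainder r = 89 - 50j is made from {1,20} in ⌊r/20⌋+1 ways. r = 89, 39 → 5 + 2 = 7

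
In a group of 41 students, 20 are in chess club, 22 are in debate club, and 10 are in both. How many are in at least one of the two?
|A∪B| = |A| + |B| - |A∩B| = 20 + 22 - 10 = 32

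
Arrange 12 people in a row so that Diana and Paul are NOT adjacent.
Total - adjacent = 12! - (12-1)!×2 = 479001600 - 79833600 = 399168000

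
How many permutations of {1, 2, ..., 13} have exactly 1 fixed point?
Choose the 1 fixed point C(13,1) = 13, derange the rest: !12 = Σ_{j=0}^{12} (-1)^j·12!/j! = 479001600 - 479001600 + 239500800 - 79833600 + 19958400 - 3991680 + 665280 - 95040 + 11880 - 1320 + 132 - 12 + 1 = 176214841. Product = 13 × 176214841 = 2290792933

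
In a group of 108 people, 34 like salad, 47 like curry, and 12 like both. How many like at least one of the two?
|A∪B| = |A| + |B| - |A∩B| = 34 + 47 - 12 = 69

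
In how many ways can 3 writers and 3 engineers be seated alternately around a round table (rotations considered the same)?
Fix one of the writers: (3-1)! ways for the remaining writers, × 3! ways for the engineers = 2 × 6 = 12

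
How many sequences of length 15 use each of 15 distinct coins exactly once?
15! = 1307674368000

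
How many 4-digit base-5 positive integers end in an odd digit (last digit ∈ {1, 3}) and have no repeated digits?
Last∈{1,3}. Last=0: 0. Last nonzero: 2×3×P(3,2) = 36. Total = 36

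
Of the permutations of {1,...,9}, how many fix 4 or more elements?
Exactly j fixed points: C(9,j)·!(9-j); sum over j ≥ 4 (derangement numbers via !m = (m-1)·(!(m-1) + !(m-2)): !0..!5 = 1, 0, 1, 2, 9, 44). Σ_{j=4}^{9} C(9,j)·!(9-j) = C(9,4)·!5 + C(9,5)·!4 + C(9,6)·!3 + C(9,7)·!2 + C(9,8)·!1 + C(9,9)·!0 = 126·44 + 126·9 + 84·2 + 36·1 + 9·0 + 1·1 = 6883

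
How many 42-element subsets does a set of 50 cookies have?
C(50,42) = 50!/(42!×8!) = 536878650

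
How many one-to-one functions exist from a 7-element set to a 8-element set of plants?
P(8,7) = 8!/(8-7)! = 40320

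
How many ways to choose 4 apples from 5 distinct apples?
C(5,4) = 5!/(4!×1!) = 5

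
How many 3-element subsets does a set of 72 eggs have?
C(72,3) = 72!/(3!×69!) = 59640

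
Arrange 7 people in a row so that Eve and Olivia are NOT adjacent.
Total - adjacent = 7! - (7-1)!×2 = 5040 - 1440 = 3600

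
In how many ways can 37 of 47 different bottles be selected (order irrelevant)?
C(47,37) = 47!/(37!×10!) = 5178066751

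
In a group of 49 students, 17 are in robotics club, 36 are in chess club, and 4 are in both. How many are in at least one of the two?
|A∪B| = |A| + |B| - |A∩B| = 17 + 36 - 4 = 49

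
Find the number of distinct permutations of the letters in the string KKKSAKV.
7! / (1! × 1! × 4! × 1!) = 210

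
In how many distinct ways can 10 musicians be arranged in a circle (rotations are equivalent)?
Circular: fix one position, arrange the rest. (10-1)! = 362880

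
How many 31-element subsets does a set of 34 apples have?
C(34,31) = 34!/(31!×3!) = 5984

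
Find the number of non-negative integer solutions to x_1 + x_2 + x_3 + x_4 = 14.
C(14+4-1, 4-1) = C(17, 3) = 680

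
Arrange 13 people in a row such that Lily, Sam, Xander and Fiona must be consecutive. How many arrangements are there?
Treat the 4 as one block: (13-4+1)! × 4! = 3628800 × 24 = 87091200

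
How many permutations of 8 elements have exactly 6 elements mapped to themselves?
Choose the 6 fixed points C(8,6) = 28, derange the rest: !2 = Σ_{j=0}^{2} (-1)^j·2!/j! = 2 - 2 + 1 = 1. Product = 28 × 1 = 28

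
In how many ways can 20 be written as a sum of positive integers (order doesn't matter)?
Pentagonal recurrence p(n) = p(n-1) + p(n-2) - p(n-5) - p(n-7) + p(n-12) + p(n-15) - ... gives p(0..19) = 1, 1, 2, 3, 5, 7, 11, 15, 22, 30, 42, 56, 77, 101, 135, 176, 231, 297, 385, 490. p(20) = p(19) + p(18) - p(15) - p(13) + p(8) + p(5) = 490 + 385 - 176 - 101 + 22 + 7 = 627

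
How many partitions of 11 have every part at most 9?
Let r_j(i) = number of partitions of i into parts ≤ j, for i = 0..11. r_1(i) = 1 for all i; r_j(i) = r_{j-1}(i) + r_j(i-j). Rows j = 2..9: ≤2: 1 1 2 2 3 3 4 4 5 5 6 6; ≤3: 1 1 2 3 4 5 7 8 10 12 14 16; ≤4: 1 1 2 3 5 6 9 11 15 18 23 27; ≤5: 1 1 2 3 5 7 10 13 18 23 30 37; ≤6: 1 1 2 3 5 7 11 14 20 26 35 44; ≤7: 1 1 2 3 5 7 11 15 21 28 38 49; ≤8: 1 1 2 3 5 7 11 15 22 29 40 52; ≤9: 1 1 2 3 5 7 11 15 22 30 41 54. r_9(11) = 54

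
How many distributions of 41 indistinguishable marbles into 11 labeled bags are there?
C(41+11-1, 11-1) = C(51, 10) = 12777711870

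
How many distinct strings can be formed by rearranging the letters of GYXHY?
5! / (1! × 1! × 1! × 2!) = 60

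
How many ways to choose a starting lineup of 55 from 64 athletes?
C(64,55) = 64!/(55!×9!) = 27540584512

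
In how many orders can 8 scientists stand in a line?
8! = 40320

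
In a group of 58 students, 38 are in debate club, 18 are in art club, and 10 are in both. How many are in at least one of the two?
|A∪B| = |A| + |B| - |A∩B| = 38 + 18 - 10 = 46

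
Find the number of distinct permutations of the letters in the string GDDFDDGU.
8! / (1! × 1! × 2! × 4!) = 840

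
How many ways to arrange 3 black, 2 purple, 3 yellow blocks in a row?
8! / (3! × 2! × 3!) = 560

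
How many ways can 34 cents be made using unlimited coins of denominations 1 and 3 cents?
Coefficient of x^34 in 1/(1-x^1) · 1/(1-x^3). Use j coins of 3 for j = 0..⌊34/3⌋ = 11, the rest in 1s: 11 + 1 = 12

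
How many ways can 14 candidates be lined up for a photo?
14! = 87178291200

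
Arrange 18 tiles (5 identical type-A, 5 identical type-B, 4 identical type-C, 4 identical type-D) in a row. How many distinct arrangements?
18! / (5! × 5! × 4! × 4!) = 771891120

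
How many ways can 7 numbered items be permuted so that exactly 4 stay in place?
Choose the 4 fixed points C(7,4) = 35, derange the rest: !3 = Σ_{j=0}^{3} (-1)^j·3!/j! = 6 - 6 + 3 - 1 = 2. Product = 35 × 2 = 70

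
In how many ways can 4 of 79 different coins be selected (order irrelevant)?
C(79,4) = 79!/(4!×75!) = 1502501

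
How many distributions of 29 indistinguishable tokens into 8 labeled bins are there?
C(29+8-1, 8-1) = C(36, 7) = 8347680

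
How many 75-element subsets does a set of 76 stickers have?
C(76,75) = 76!/(75!×1!) = 76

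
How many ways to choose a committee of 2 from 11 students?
C(11,2) = 11!/(2!×9!) = 55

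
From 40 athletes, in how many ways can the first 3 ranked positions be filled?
P(40,3) = 40!/(40-3)! = 59280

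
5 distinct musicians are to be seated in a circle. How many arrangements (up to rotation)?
Circular: fix one position, arrange the rest. (5-1)! = 24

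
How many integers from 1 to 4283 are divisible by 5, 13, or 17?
⌊4283/5⌋+⌊4283/13⌋+⌊4283/17⌋ - ⌊4283/65⌋-⌊4283/85⌋-⌊4283/221⌋ + ⌊4283/1105⌋ = 856+329+251 - 65-50-19 + 3 = 1305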